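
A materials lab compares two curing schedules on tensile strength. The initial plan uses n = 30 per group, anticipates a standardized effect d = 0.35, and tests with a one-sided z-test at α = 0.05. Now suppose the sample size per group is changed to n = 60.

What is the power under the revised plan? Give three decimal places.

Power ≈ 0.607

With n = 60 per group: δ = d·√(n/2) = 0.35 × √(60/2) = 1.9170. Critical value z_{0.05} = 1.645.
Revised power = Φ(δ − 1.645) = Φ(0.272) = 0.6073.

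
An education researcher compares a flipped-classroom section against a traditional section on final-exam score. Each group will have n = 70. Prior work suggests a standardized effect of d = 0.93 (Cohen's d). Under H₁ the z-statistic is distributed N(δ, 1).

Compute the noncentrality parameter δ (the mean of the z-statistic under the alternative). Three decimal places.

The noncentrality parameter scales effect size by the design's sample-size factor: δ = d·√(n/2) = 0.93 × √(70/2) = 5.5020

δ ≈ 5.502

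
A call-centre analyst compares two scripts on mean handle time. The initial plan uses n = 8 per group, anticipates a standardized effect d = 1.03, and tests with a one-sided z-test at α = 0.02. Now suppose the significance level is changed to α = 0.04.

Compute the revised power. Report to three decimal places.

δ = d·√(n/2) = 1.03 × √(8/2) = 2.0600 (unchanged). New critical value: z_{0.04} = 1.751.
Revised power = P(Z > 1.751 − δ) = Φ(0.309) = 0.6215.

Power ≈ 0.621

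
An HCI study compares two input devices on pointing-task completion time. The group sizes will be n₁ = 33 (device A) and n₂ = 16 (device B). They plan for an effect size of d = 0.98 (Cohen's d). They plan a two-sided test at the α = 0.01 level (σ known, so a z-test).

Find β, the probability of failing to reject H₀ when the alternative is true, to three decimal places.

Noncentrality parameter: δ = d / √(1/n₁ + 1/n₂) = 0.98 / √(1/33 + 1/16) = 3.2170
Critical value for a two-sided test at α = 0.01: z_{α/2} = 2.576.
Power = Φ(δ − 2.576) + Φ(−δ − 2.576) = Φ(0.641) + Φ(-5.793) = 0.7393 + 0.0000 = 0.7393.
Type II error: β = 1 − power = 1 − 0.7393 = 0.2607.

β ≈ 0.261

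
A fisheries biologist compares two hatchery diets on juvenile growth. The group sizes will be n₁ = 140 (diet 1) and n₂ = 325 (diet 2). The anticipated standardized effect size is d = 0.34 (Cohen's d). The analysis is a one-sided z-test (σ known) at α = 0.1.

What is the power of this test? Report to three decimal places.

Power ≈ 0.981

Noncentrality parameter: δ = d / √(1/n₁ + 1/n₂) = 0.34 / √(1/140 + 1/325) = 3.3632
Critical value for a one-sided test at α = 0.1: z_α = 1.282.
Power = Φ(δ − 1.282) = Φ(2.082) = 0.9813.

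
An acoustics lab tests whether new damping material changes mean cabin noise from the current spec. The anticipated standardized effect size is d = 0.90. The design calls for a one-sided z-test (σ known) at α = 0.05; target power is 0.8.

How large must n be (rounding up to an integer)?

For power 0.8 need Φ(δ − z_{0.05}) = 0.8, so δ = z_{0.05} + z_{0.20} = 1.645 + 0.842 = 2.486.
δ = d·√n ⇒ n = (δ/d)² = (2.486 / 0.90)² = 7.63.
Rounding up, n = 8.

n = 8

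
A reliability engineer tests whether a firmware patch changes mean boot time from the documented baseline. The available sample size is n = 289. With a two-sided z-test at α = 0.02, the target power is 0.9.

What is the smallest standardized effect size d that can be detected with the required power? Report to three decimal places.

d ≈ 0.212

Required noncentrality: δ = z_{0.01} + z_{0.10} = 2.326 + 1.282 = 3.608.
(Lower-tail contribution to power is negligible for δ > 0.)
δ = d·√n ⇒ d = δ/√n = 3.608/√289 = 0.2122.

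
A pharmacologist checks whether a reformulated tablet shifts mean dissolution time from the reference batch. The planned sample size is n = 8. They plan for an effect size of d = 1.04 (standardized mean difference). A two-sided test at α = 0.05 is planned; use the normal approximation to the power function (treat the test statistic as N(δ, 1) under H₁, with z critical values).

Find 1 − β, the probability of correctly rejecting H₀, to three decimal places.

Noncentrality parameter: δ = d·√n = 1.04 × √8 = 2.9416
Critical value for a two-sided test at α = 0.05: z_{α/2} = 1.960.
Power = Φ(δ − 1.960) + Φ(−δ − 1.960) = Φ(0.982) + Φ(-4.902) = 0.8369 + 0.0000 = 0.8369.

Power ≈ 0.837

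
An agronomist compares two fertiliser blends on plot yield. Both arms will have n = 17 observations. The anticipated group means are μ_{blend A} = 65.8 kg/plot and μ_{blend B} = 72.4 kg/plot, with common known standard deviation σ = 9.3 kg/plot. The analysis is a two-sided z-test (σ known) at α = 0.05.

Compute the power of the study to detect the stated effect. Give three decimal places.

Standardized effect: d = |μ_{blend A} − μ_{blend B}| / σ = |65.8 − 72.4| / 9.3 = 0.7097
Noncentrality parameter: δ = d·√(n/2) = 0.7097 × √(17/2) = 2.0690
Critical value for a two-sided test at α = 0.05: z_{α/2} = 1.960.
Power = Φ(δ − 1.960) + Φ(−δ − 1.960) = Φ(0.109) + Φ(-4.029) = 0.5434 + 0.0000 = 0.5435.

Power ≈ 0.543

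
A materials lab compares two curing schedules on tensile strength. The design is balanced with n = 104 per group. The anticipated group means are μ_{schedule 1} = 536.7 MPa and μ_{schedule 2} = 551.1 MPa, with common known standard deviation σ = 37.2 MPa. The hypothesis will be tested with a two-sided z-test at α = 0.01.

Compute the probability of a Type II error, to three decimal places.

β ≈ 0.415

Standardized effect: d = |μ_{schedule 1} − μ_{schedule 2}| / σ = |536.7 − 551.1| / 37.2 = 0.3871
Noncentrality parameter: δ = d·√(n/2) = 0.3871 × √(104/2) = 2.7914
Two-sided α = 0.01 → critical value z_{0.005} = 2.576.
Power = Φ(δ − 2.576) + Φ(−δ − 2.576) = Φ(0.216) + Φ(-5.367) = 0.5853 + 0.0000 = 0.5853.
Type II error: β = 1 − power = 1 − 0.5853 = 0.4147.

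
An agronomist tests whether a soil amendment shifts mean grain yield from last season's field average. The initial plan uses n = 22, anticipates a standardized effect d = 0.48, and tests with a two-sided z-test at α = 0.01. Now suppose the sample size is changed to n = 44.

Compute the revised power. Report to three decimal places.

Power ≈ 0.728

With n = 44: δ = d·√n = 0.48 × √44 = 3.1840. Critical value z_{0.005} = 2.576.
Revised power = Φ(δ − 2.576) + Φ(−δ − 2.576) = Φ(0.608) + Φ(-5.760) = 0.7284 + 0.0000 = 0.7284.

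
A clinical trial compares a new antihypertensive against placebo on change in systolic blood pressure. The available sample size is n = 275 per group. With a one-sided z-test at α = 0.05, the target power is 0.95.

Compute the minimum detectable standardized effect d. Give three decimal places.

d ≈ 0.281

Required noncentrality: δ = z_{0.05} + z_{0.05} = 1.645 + 1.645 = 3.290.
δ = d·√(n/2) ⇒ d = δ/√(n/2) = 3.290/√(275/2) = 0.2805.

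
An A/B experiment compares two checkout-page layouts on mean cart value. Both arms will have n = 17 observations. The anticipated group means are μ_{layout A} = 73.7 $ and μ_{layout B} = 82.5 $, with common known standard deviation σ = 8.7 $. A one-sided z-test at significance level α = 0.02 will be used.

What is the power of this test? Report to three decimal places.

Standardized effect: d = |μ_{layout A} − μ_{layout B}| / σ = |73.7 − 82.5| / 8.7 = 1.0115
Noncentrality parameter: δ = d·√(n/2) = 1.0115 × √(17/2) = 2.9490
One-sided α = 0.02 → critical value z_{0.02} = 2.054.
Power = Φ(δ − 2.054) = Φ(0.895) = 0.8147.

Power ≈ 0.815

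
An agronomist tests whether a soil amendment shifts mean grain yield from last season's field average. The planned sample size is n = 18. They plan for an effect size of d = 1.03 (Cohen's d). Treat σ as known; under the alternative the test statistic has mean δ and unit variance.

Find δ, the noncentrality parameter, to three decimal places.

δ ≈ 4.370

The noncentrality parameter scales effect size by the design's sample-size factor: δ = d·√n = 1.03 × √18 = 4.3699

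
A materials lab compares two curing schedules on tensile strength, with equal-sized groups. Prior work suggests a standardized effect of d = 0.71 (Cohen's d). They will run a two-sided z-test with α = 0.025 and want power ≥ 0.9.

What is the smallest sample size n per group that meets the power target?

n = 50 per group

For power 0.9 need Φ(δ − z_{0.0125}) = 0.9, so δ = z_{0.0125} + z_{0.10} = 2.241 + 1.282 = 3.523.
(Ignoring the negligible lower-tail rejection probability gives the usual closed-form inversion.)
δ = d·√(n/2) ⇒ n = 2(δ/d)² = 2 × (3.523 / 0.71)² = 49.24.
Rounding up, n = 50 per group.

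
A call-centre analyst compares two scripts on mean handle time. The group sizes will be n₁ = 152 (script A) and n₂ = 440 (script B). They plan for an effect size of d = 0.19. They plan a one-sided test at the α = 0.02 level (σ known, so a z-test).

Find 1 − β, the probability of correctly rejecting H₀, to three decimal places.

Power ≈ 0.486

Noncentrality parameter: δ = d / √(1/n₁ + 1/n₂) = 0.19 / √(1/152 + 1/440) = 2.0195
One-sided α = 0.02 → critical value z_{0.02} = 2.054.
Power = P(Z > 2.054 − δ) = Φ(-0.034) = 0.4863.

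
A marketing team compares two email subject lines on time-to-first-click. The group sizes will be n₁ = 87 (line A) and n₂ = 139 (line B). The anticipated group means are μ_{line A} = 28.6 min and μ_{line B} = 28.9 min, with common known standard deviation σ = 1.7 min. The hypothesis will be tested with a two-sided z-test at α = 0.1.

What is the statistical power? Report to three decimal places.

Power ≈ 0.363

Standardized effect: d = |μ_{line A} − μ_{line B}| / σ = |28.6 − 28.9| / 1.7 = 0.1765
Noncentrality parameter: δ = d / √(1/n₁ + 1/n₂) = 0.1765 / √(1/87 + 1/139) = 1.2909
Two-sided α = 0.1 → critical value z_{0.05} = 1.645.
Power = Φ(δ − 1.645) + Φ(−δ − 1.645) = Φ(-0.354) + Φ(-2.936) = 0.3617 + 0.0017 = 0.3633.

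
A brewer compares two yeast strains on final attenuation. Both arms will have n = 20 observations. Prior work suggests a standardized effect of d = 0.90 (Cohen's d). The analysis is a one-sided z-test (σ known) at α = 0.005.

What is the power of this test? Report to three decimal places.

Noncentrality parameter: δ = d·√(n/2) = 0.90 × √(20/2) = 2.8460
One-sided α = 0.005 → critical value z_{0.005} = 2.576.
Power = Φ(δ − 2.576) = Φ(0.270) = 0.6065.

Power ≈ 0.607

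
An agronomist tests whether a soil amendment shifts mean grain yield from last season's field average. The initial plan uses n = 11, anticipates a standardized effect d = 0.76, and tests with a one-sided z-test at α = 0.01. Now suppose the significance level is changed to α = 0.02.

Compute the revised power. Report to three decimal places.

δ = d·√n = 0.76 × √11 = 2.5206 (unchanged). New critical value: z_{0.02} = 2.054.
Revised power = Φ(δ − 2.054) = Φ(0.467) = 0.6797.

Power ≈ 0.680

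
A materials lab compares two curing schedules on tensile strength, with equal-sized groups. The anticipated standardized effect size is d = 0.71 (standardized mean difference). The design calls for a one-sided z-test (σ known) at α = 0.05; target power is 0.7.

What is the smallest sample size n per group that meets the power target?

For power 0.7 need Φ(δ − z_{0.05}) = 0.7, so δ = z_{0.05} + z_{0.30} = 1.645 + 0.524 = 2.169.
δ = d·√(n/2) ⇒ n = 2(δ/d)² = 2 × (2.169 / 0.71)² = 18.67.
Rounding up, n = 19 per group.

n = 19 per group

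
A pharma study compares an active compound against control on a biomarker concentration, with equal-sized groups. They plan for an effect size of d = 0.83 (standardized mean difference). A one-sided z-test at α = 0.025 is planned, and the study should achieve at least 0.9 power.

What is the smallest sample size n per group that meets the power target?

n = 31 per group

For power 0.9 need Φ(δ − z_{0.025}) = 0.9, so δ = z_{0.025} + z_{0.10} = 1.960 + 1.282 = 3.242.
δ = d·√(n/2) ⇒ n = 2(δ/d)² = 2 × (3.242 / 0.83)² = 30.50.
Rounding up, n = 31 per group.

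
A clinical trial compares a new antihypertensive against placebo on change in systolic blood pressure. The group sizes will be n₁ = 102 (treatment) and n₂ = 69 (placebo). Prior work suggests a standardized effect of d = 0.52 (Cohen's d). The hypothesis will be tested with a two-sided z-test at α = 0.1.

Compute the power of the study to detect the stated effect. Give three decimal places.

Power ≈ 0.955

Noncentrality parameter: δ = d / √(1/n₁ + 1/n₂) = 0.52 / √(1/102 + 1/69) = 3.3360
Critical value for a two-sided test at α = 0.1: z_{α/2} = 1.645.
Power = Φ(δ − 1.645) + Φ(−δ − 1.645) = Φ(1.691) + Φ(-4.981) = 0.9546 + 0.0000 = 0.9546.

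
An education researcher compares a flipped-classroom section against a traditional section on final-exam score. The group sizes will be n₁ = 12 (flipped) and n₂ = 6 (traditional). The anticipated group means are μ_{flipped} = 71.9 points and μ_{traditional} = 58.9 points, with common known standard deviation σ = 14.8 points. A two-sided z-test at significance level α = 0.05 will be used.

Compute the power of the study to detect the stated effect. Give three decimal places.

Power ≈ 0.420

Standardized effect: d = |μ_{flipped} − μ_{traditional}| / σ = |71.9 − 58.9| / 14.8 = 0.8784
Noncentrality parameter: δ = d / √(1/n₁ + 1/n₂) = 0.8784 / √(1/12 + 1/6) = 1.7568
Critical value for a two-sided test at α = 0.05: z_{α/2} = 1.960.
Power = Φ(δ − 1.960) + Φ(−δ − 1.960) = Φ(-0.203) + Φ(-3.717) = 0.4195 + 0.0001 = 0.4196.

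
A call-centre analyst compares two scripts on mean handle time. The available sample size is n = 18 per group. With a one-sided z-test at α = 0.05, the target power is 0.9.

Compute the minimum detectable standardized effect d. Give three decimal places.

Required noncentrality: δ = z_{0.05} + z_{0.10} = 1.645 + 1.282 = 2.926.
δ = d·√(n/2) ⇒ d = δ/√(n/2) = 2.926/√(18/2) = 0.9755.

d ≈ 0.975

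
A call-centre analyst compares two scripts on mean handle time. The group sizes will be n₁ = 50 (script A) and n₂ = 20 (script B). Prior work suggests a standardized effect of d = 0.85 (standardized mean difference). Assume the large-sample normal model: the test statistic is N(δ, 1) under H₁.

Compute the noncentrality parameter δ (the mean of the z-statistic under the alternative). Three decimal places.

The noncentrality parameter scales effect size by the design's sample-size factor: δ = d / √(1/n₁ + 1/n₂) = 0.85 / √(1/50 + 1/20) = 3.2127

δ ≈ 3.213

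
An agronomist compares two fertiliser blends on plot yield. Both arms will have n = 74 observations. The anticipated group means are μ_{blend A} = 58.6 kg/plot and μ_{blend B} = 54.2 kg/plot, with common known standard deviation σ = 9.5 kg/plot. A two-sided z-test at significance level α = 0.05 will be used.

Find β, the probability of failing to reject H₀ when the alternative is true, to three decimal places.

β ≈ 0.196

Standardized effect: d = |μ_{blend A} − μ_{blend B}| / σ = |58.6 − 54.2| / 9.5 = 0.4632
Noncentrality parameter: δ = d·√(n/2) = 0.4632 × √(74/2) = 2.8173
Two-sided α = 0.05 → critical value z_{0.025} = 1.960.
Power = Φ(δ − 1.960) + Φ(−δ − 1.960) = Φ(0.857) + Φ(-4.777) = 0.8044 + 0.0000 = 0.8044.
Type II error: β = 1 − power = 1 − 0.8044 = 0.1956.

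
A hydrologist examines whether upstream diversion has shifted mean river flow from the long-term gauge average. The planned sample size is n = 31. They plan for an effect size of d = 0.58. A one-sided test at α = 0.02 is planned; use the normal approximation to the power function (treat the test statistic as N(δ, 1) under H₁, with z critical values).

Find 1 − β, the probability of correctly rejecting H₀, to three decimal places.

Noncentrality parameter: δ = d·√n = 0.58 × √31 = 3.2293
One-sided α = 0.02 → critical value z_{0.02} = 2.054.
Power = Φ(δ − 2.054) = Φ(1.176) = 0.8801.

Power ≈ 0.880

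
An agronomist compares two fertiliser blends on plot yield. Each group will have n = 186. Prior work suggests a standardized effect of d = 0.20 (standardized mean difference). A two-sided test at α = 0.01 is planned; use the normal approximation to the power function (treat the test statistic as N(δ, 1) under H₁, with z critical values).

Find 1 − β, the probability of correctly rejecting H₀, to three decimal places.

Power ≈ 0.259

Noncentrality parameter: δ = d·√(n/2) = 0.20 × √(186/2) = 1.9287
Two-sided α = 0.01 → critical value z_{0.005} = 2.576.
Power = Φ(δ − 2.576) + Φ(−δ − 2.576) = Φ(-0.647) + Φ(-4.505) = 0.2588 + 0.0000 = 0.2588.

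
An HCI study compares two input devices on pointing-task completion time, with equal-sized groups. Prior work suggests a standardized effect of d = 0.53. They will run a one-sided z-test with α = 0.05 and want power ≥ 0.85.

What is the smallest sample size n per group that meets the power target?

Set Φ(δ − 1.645) = 0.85; then δ − 1.645 = Φ⁻¹(0.85) = 1.036, giving δ = 2.681.
δ = d·√(n/2) ⇒ n = 2(δ/d)² = 2 × (2.681 / 0.53)² = 51.19.
Round up to the next whole unit.

n = 52 per group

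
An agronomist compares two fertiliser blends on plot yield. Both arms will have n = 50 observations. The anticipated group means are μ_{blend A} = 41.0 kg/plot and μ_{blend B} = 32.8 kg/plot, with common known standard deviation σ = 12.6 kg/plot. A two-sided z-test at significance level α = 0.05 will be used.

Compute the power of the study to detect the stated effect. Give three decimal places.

Power ≈ 0.902

Standardized effect: d = |μ_{blend A} − μ_{blend B}| / σ = |41.0 − 32.8| / 12.6 = 0.6508
Noncentrality parameter: δ = d·√(n/2) = 0.6508 × √(50/2) = 3.2540
Two-sided α = 0.05 → critical value z_{0.025} = 1.960.
Power = Φ(δ − 1.960) + Φ(−δ − 1.960) = Φ(1.294) + Φ(-5.214) = 0.9022 + 0.0000 = 0.9022.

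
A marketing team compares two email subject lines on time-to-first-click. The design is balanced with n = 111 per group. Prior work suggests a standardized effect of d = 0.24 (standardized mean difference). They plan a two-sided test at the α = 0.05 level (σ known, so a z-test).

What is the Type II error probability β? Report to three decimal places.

Noncentrality parameter: λ = d·√(n/2) = 0.24 × √(111/2) = 1.7880
Critical value for a two-sided test at α = 0.05: z_{α/2} = 1.960.
Power = Φ(λ − 1.960) + Φ(−λ − 1.960) = Φ(-0.172) + Φ(-3.748) = 0.4317 + 0.0001 = 0.4318.
Type II error: β = 1 − power = 1 − 0.4318 = 0.5682.

β ≈ 0.568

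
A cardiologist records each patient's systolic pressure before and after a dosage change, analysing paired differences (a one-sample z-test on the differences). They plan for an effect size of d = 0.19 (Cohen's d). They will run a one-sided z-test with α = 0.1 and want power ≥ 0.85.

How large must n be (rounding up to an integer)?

Set Φ(δ − 1.282) = 0.85; then δ − 1.282 = Φ⁻¹(0.85) = 1.036, giving δ = 2.318.
δ = d·√n ⇒ n = (δ/d)² = (2.318 / 0.19)² = 148.84.
Round up to the next whole unit.

n = 149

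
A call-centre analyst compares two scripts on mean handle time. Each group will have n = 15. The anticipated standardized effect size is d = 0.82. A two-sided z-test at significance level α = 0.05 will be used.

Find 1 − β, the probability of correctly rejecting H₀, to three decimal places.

Power ≈ 0.612

Noncentrality parameter: δ = d·√(n/2) = 0.82 × √(15/2) = 2.2457
Critical value for a two-sided test at α = 0.05: z_{α/2} = 1.960.
Power = Φ(δ − 1.960) + Φ(−δ − 1.960) = Φ(0.286) + Φ(-4.206) = 0.6124 + 0.0000 = 0.6125.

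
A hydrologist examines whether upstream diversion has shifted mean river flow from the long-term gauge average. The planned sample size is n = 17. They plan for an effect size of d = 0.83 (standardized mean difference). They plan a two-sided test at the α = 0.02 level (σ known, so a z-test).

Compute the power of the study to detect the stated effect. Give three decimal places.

Power ≈ 0.863

Noncentrality parameter: δ = d·√n = 0.83 × √17 = 3.4222
Critical value for a two-sided test at α = 0.02: z_{α/2} = 2.326.
Power = Φ(δ − 2.326) + Φ(−δ − 2.326) = Φ(1.096) + Φ(-5.749) = 0.8634 + 0.0000 = 0.8634.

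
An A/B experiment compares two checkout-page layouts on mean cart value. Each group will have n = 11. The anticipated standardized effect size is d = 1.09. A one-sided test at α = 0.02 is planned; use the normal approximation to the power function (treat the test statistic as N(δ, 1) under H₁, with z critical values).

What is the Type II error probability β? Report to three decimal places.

β ≈ 0.308

Noncentrality parameter: δ = d·√(n/2) = 1.09 × √(11/2) = 2.5563
One-sided α = 0.02 → critical value z_{0.02} = 2.054.
Power = Φ(δ − 2.054) = Φ(0.503) = 0.6924.
Type II error: β = 1 − power = 1 − 0.6924 = 0.3076.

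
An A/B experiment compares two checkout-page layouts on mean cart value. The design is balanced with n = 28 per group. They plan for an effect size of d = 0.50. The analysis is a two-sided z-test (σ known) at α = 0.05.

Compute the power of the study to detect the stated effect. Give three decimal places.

Noncentrality parameter: δ = d·√(n/2) = 0.50 × √(28/2) = 1.8708
Two-sided α = 0.05 → critical value z_{0.025} = 1.960.
Power = Φ(δ − 1.960) + Φ(−δ − 1.960) = Φ(-0.089) + Φ(-3.831) = 0.4645 + 0.0001 = 0.4646.

Power ≈ 0.465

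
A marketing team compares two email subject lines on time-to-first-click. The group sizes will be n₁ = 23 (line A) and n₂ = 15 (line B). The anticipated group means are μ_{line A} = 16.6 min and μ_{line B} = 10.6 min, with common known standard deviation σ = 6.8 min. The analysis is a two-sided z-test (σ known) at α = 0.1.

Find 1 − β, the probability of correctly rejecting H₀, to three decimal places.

Standardized effect: d = |μ_{line A} − μ_{line B}| / σ = |16.6 − 10.6| / 6.8 = 0.8824
Noncentrality parameter: δ = d / √(1/n₁ + 1/n₂) = 0.8824 / √(1/23 + 1/15) = 2.6586
Critical value for a two-sided test at α = 0.1: z_{α/2} = 1.645.
Power = Φ(δ − 1.645) + Φ(−δ − 1.645) = Φ(1.014) + Φ(-4.303) = 0.8447 + 0.0000 = 0.8447.

Power ≈ 0.845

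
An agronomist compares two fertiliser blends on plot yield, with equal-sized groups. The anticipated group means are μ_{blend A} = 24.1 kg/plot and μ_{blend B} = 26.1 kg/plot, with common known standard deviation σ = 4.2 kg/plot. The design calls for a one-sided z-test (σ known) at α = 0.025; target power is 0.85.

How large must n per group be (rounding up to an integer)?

n = 80 per group

Standardized effect: d = |μ_{blend A} − μ_{blend B}| / σ = |24.1 − 26.1| / 4.2 = 0.4762
For power 0.85 need Φ(δ − z_{0.025}) = 0.85, so δ = z_{0.025} + z_{0.15} = 1.960 + 1.036 = 2.996.
δ = d·√(n/2) ⇒ n = 2(δ/d)² = 2 × (2.996 / 0.4762)² = 79.19.
Round up to the next whole unit.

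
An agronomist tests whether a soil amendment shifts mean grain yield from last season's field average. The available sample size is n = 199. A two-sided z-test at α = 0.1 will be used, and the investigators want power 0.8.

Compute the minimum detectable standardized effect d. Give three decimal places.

d ≈ 0.176

Need Φ(δ − 1.645) = 0.8, so δ = 1.645 + 0.842 = 2.486.
(The second rejection-region term Φ(−δ − z_{α/2}) is negligible and dropped.)
δ = d·√n ⇒ d = δ/√n = 2.486/√199 = 0.1763.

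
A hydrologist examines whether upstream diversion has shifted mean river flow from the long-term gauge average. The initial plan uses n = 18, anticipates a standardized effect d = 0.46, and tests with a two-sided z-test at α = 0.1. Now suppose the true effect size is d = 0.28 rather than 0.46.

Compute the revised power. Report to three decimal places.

Power ≈ 0.326

With d = 0.28: δ = d·√n = 0.28 × √18 = 1.1879. Critical value z_{0.05} = 1.645.
Revised power = Φ(δ − 1.645) + Φ(−δ − 1.645) = Φ(-0.457) + Φ(-2.833) = 0.3239 + 0.0023 = 0.3262.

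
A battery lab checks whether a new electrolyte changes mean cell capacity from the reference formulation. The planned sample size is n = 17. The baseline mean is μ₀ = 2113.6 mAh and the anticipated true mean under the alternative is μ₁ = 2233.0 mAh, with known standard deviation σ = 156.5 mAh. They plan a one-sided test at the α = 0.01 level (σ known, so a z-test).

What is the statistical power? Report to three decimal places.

Power ≈ 0.794

Standardized effect: d = |μ₁ − μ₀| / σ = |2233.0 − 2113.6| / 156.5 = 0.7629
Noncentrality parameter: δ = d·√n = 0.7629 × √17 = 3.1457
Critical value for a one-sided test at α = 0.01: z_α = 2.326.
Power = Φ(δ − 2.326) = Φ(0.819) = 0.7937.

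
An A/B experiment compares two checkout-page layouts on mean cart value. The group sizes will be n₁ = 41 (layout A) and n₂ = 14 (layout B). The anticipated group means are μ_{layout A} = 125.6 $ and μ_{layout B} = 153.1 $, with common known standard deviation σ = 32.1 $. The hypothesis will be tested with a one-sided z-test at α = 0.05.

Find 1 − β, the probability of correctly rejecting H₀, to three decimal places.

Power ≈ 0.869

Standardized effect: d = |μ_{layout A} − μ_{layout B}| / σ = |125.6 − 153.1| / 32.1 = 0.8567
Noncentrality parameter: δ = d / √(1/n₁ + 1/n₂) = 0.8567 / √(1/41 + 1/14) = 2.7676
Critical value for a one-sided test at α = 0.05: z_α = 1.645.
Power = Φ(δ − 1.645) = Φ(1.123) = 0.8692.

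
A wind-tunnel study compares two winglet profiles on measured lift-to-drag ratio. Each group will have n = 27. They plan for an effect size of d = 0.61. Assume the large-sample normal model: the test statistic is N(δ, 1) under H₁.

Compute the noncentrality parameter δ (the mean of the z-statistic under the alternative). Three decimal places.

δ ≈ 2.241

The noncentrality parameter scales effect size by the design's sample-size factor: δ = d·√(n/2) = 0.61 × √(27/2) = 2.2413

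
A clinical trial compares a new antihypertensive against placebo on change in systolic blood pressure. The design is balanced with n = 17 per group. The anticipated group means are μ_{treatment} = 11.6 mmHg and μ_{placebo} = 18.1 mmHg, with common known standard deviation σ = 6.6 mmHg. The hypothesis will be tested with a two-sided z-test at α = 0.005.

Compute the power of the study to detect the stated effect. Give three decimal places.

Standardized effect: d = |μ_{treatment} − μ_{placebo}| / σ = |11.6 − 18.1| / 6.6 = 0.9848
Noncentrality parameter: δ = d·√(n/2) = 0.9848 × √(17/2) = 2.8713
Two-sided α = 0.005 → critical value z_{0.0025} = 2.807.
Power = Φ(δ − 2.807) + Φ(−δ − 2.807) = Φ(0.064) + Φ(-5.678) = 0.5256 + 0.0000 = 0.5256.

Power ≈ 0.526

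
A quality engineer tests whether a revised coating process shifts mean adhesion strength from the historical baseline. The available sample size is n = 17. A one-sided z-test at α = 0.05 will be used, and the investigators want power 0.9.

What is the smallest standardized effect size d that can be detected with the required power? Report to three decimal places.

Need Φ(δ − 1.645) = 0.9, so δ = 1.645 + 1.282 = 2.926.
δ = d·√n ⇒ d = δ/√n = 2.926/√17 = 0.7098.

d ≈ 0.710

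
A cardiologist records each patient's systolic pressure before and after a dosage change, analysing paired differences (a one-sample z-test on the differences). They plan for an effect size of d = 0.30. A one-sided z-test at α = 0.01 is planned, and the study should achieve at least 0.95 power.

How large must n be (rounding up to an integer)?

n = 176

For power 0.95 need Φ(δ − z_{0.01}) = 0.95, so δ = z_{0.01} + z_{0.05} = 2.326 + 1.645 = 3.971.
δ = d·√n ⇒ n = (δ/d)² = (3.971 / 0.30)² = 175.23.
Rounding up, n = 176.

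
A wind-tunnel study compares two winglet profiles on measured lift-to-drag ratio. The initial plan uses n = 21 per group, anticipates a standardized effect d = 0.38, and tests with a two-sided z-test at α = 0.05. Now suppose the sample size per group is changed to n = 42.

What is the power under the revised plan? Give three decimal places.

With n = 42 per group: δ = d·√(n/2) = 0.38 × √(42/2) = 1.7414. Critical value z_{0.025} = 1.960.
Revised power = Φ(δ − 1.960) + Φ(−δ − 1.960) = Φ(-0.219) + Φ(-3.701) = 0.4135 + 0.0001 = 0.4136.

Power ≈ 0.414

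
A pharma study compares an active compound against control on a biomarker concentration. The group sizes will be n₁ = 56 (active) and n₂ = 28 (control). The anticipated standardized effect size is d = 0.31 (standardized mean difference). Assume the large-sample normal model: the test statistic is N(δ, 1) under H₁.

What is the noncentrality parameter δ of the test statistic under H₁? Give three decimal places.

δ = d / √(1/n₁ + 1/n₂) = 0.31 / √(1/56 + 1/28) = 1.3394

δ ≈ 1.339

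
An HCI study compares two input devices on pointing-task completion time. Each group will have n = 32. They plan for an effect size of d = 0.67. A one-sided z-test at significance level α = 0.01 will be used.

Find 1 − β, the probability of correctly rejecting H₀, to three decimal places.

Noncentrality parameter: δ = d·√(n/2) = 0.67 × √(32/2) = 2.6800
Critical value for a one-sided test at α = 0.01: z_α = 2.326.
Power = P(Z > 2.326 − δ) = Φ(0.354) = 0.6382.

Power ≈ 0.638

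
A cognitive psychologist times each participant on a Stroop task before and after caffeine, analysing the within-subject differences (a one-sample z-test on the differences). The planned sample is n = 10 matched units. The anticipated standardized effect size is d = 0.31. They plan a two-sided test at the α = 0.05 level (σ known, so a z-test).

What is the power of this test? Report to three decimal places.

Noncentrality parameter: δ = d·√n = 0.31 × √10 = 0.9803
Critical value for a two-sided test at α = 0.05: z_{α/2} = 1.960.
Power = Φ(δ − 1.960) + Φ(−δ − 1.960) = Φ(-0.980) + Φ(-2.940) = 0.1636 + 0.0016 = 0.1653.

Power ≈ 0.165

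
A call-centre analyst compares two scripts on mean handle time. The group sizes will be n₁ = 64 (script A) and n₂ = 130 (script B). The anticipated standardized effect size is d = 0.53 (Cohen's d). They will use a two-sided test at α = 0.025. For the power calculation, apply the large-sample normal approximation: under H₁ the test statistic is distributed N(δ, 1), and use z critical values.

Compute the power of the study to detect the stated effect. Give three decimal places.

Noncentrality parameter: δ = d / √(1/n₁ + 1/n₂) = 0.53 / √(1/64 + 1/130) = 3.4709
Two-sided α = 0.025 → critical value z_{0.0125} = 2.241.
Power = Φ(δ − 2.241) + Φ(−δ − 2.241) = Φ(1.229) + Φ(-5.712) = 0.8905 + 0.0000 = 0.8905.

Power ≈ 0.891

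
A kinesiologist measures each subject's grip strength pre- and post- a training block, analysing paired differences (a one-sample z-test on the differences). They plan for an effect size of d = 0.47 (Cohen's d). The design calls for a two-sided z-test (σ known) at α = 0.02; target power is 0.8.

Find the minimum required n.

n = 46

Set Φ(δ − 2.326) = 0.8; then δ − 2.326 = Φ⁻¹(0.8) = 0.842, giving δ = 3.168.
(The Φ(−δ − z_{α/2}) term is vanishingly small for δ > 0 and is dropped in the standard sample-size formula.)
δ = d·√n ⇒ n = (δ/d)² = (3.168 / 0.47)² = 45.43.
Rounding up, n = 46.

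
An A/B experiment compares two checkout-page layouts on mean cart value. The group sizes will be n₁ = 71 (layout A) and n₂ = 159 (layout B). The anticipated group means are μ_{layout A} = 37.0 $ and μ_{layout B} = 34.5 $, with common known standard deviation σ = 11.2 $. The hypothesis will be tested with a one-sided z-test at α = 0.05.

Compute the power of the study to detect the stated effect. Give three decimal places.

Power ≈ 0.468

Standardized effect: d = |μ_{layout A} − μ_{layout B}| / σ = |37.0 − 34.5| / 11.2 = 0.2232
Noncentrality parameter: δ = d / √(1/n₁ + 1/n₂) = 0.2232 / √(1/71 + 1/159) = 1.5638
Critical value for a one-sided test at α = 0.05: z_α = 1.645.
Power = P(Z > 1.645 − δ) = Φ(-0.081) = 0.4677.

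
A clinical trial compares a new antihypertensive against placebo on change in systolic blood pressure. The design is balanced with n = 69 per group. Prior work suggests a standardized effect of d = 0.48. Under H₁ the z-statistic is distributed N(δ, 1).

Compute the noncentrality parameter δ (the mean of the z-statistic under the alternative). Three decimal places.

δ ≈ 2.819

The noncentrality parameter scales effect size by the design's sample-size factor: δ = d·√(n/2) = 0.48 × √(69/2) = 2.8194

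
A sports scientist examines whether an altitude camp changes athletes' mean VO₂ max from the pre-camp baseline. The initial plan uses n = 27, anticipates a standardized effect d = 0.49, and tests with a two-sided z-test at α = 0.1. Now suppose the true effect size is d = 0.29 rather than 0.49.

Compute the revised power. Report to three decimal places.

Power ≈ 0.446

With d = 0.29: δ = d·√n = 0.29 × √27 = 1.5069. Critical value z_{0.05} = 1.645.
Revised power = Φ(δ − 1.645) + Φ(−δ − 1.645) = Φ(-0.138) + Φ(-3.152) = 0.4451 + 0.0008 = 0.4459.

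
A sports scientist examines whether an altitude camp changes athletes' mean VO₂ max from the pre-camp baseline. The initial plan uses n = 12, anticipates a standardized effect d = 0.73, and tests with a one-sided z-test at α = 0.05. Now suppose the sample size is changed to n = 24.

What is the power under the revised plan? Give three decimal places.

With n = 24: δ = d·√n = 0.73 × √24 = 3.5763. Critical value z_{0.05} = 1.645.
Revised power = Φ(δ − 1.645) = Φ(1.931) = 0.9733.

Power ≈ 0.973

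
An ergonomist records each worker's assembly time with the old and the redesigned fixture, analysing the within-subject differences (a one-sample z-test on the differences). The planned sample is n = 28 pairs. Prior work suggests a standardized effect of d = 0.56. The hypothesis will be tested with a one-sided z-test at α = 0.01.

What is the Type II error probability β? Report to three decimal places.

β ≈ 0.262

Noncentrality parameter: δ = d·√n = 0.56 × √28 = 2.9632
One-sided α = 0.01 → critical value z_{0.01} = 2.326.
Power = Φ(δ − 2.326) = Φ(0.637) = 0.7379.
Type II error: β = 1 − power = 1 − 0.7379 = 0.2621.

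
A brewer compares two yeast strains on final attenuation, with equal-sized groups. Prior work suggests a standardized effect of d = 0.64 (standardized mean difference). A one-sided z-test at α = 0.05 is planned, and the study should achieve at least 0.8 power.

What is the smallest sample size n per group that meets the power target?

n = 31 per group

Set Φ(δ − 1.645) = 0.8; then δ − 1.645 = Φ⁻¹(0.8) = 0.842, giving δ = 2.486.
δ = d·√(n/2) ⇒ n = 2(δ/d)² = 2 × (2.486 / 0.64)² = 30.19.
Rounding up, n = 31 per group.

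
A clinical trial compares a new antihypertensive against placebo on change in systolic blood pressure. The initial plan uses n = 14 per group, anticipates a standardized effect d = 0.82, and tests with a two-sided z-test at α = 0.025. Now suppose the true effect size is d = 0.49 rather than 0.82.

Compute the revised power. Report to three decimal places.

Power ≈ 0.173

With d = 0.49: δ = d·√(n/2) = 0.49 × √(14/2) = 1.2964. Critical value z_{0.0125} = 2.241.
Revised power = Φ(δ − 2.241) + Φ(−δ − 2.241) = Φ(-0.945) + Φ(-3.538) = 0.1723 + 0.0002 = 0.1725.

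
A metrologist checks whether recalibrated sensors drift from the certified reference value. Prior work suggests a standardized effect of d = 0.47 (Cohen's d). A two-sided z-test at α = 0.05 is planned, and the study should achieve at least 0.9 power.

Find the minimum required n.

n = 48

For power 0.9 need Φ(δ − z_{0.025}) = 0.9, so δ = z_{0.025} + z_{0.10} = 1.960 + 1.282 = 3.242.
(The Φ(−δ − z_{α/2}) term is vanishingly small for δ > 0 and is dropped in the standard sample-size formula.)
δ = d·√n ⇒ n = (δ/d)² = (3.242 / 0.47)² = 47.57.
Rounding up, n = 48.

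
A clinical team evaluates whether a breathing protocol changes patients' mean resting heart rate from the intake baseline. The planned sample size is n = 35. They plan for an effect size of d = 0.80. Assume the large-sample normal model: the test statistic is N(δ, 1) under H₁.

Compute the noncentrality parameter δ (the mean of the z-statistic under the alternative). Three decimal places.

δ ≈ 4.733

δ = d·√n = 0.80 × √35 = 4.7329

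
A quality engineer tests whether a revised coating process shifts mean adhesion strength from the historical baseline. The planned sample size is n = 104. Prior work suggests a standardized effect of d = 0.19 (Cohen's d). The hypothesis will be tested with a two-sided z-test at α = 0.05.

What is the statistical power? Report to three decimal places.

Noncentrality parameter: δ = d·√n = 0.19 × √104 = 1.9376
Critical value for a two-sided test at α = 0.05: z_{α/2} = 1.960.
Power = Φ(δ − 1.960) + Φ(−δ − 1.960) = Φ(-0.022) + Φ(-3.898) = 0.4911 + 0.0000 = 0.4911.

Power ≈ 0.491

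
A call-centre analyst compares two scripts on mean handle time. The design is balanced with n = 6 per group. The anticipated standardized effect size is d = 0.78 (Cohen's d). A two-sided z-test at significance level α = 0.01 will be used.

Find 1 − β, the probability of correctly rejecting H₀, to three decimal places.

Noncentrality parameter: δ = d·√(n/2) = 0.78 × √(6/2) = 1.3510
Two-sided α = 0.01 → critical value z_{0.005} = 2.576.
Power = Φ(δ − 2.576) + Φ(−δ − 2.576) = Φ(-1.225) + Φ(-3.927) = 0.1103 + 0.0000 = 0.1104.

Power ≈ 0.110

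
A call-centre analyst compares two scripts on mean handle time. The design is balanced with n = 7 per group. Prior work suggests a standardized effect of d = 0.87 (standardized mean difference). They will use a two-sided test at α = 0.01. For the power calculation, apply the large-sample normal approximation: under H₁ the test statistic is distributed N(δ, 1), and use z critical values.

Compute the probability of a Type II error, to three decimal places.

Noncentrality parameter: δ = d·√(n/2) = 0.87 × √(7/2) = 1.6276
Two-sided α = 0.01 → critical value z_{0.005} = 2.576.
Power = Φ(δ − 2.576) + Φ(−δ − 2.576) = Φ(-0.948) + Φ(-4.203) = 0.1715 + 0.0000 = 0.1715.
Type II error: β = 1 − power = 1 − 0.1715 = 0.8285.

β ≈ 0.828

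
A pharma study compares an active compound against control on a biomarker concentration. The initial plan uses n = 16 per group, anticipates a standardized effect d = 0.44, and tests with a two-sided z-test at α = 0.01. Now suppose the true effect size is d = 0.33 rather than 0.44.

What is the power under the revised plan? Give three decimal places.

With d = 0.33: δ = d·√(n/2) = 0.33 × √(16/2) = 0.9334. Critical value z_{0.005} = 2.576.
Revised power = Φ(δ − 2.576) + Φ(−δ − 2.576) = Φ(-1.642) + Φ(-3.509) = 0.0502 + 0.0002 = 0.0505.

Power ≈ 0.050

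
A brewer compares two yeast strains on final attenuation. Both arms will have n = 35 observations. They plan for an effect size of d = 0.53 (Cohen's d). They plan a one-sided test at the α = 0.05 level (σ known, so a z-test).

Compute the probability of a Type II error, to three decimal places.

Noncentrality parameter: δ = d·√(n/2) = 0.53 × √(35/2) = 2.2171
One-sided α = 0.05 → critical value z_{0.05} = 1.645.
Power = P(Z > 1.645 − δ) = Φ(0.572) = 0.7164.
Type II error: β = 1 − power = 1 − 0.7164 = 0.2836.

β ≈ 0.284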